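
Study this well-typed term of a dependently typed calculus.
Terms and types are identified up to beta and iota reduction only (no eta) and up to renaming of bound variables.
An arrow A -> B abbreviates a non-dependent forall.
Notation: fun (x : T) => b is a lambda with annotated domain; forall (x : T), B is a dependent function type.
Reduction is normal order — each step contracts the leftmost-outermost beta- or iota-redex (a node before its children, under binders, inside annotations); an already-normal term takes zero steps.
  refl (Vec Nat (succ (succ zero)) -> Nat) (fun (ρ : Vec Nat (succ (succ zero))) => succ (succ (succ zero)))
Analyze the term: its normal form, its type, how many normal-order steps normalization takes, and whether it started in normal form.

reduced normal form:
  refl (Vec Nat (succ (succ zero)) -> Nat) (fun (ρ : Vec Nat (succ (succ zero))) => succ (succ (succ zero)))
the term's type:
  Eq (Vec Nat (succ (succ zero)) -> Nat) (fun (ρ : Vec Nat (succ (succ zero))) => succ (succ (succ zero))) (fun (q : Vec Nat (succ (succ zero))) => succ (succ (succ zero)))
normal-order step count: 0
term was already normal: yes


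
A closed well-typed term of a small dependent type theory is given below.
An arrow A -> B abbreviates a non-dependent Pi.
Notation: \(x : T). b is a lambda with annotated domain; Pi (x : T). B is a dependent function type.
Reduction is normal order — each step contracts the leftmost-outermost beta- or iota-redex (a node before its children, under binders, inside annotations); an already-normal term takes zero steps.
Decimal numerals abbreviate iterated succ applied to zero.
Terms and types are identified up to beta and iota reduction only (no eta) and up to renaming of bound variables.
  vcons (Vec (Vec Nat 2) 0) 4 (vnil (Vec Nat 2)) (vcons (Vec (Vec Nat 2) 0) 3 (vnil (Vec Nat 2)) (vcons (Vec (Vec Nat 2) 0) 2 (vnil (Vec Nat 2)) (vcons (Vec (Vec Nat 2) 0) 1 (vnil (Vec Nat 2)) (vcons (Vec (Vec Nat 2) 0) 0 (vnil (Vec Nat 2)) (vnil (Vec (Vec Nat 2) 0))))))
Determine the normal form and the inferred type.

reduced normal form:
  vcons (Vec (Vec Nat 2) 0) 4 (vnil (Vec Nat 2)) (vcons (Vec (Vec Nat 2) 0) 3 (vnil (Vec Nat 2)) (vcons (Vec (Vec Nat 2) 0) 2 (vnil (Vec Nat 2)) (vcons (Vec (Vec Nat 2) 0) 1 (vnil (Vec Nat 2)) (vcons (Vec (Vec Nat 2) 0) 0 (vnil (Vec Nat 2)) (vnil (Vec (Vec Nat 2) 0))))))
type:
  Vec (Vec (Vec Nat 2) 0) 5


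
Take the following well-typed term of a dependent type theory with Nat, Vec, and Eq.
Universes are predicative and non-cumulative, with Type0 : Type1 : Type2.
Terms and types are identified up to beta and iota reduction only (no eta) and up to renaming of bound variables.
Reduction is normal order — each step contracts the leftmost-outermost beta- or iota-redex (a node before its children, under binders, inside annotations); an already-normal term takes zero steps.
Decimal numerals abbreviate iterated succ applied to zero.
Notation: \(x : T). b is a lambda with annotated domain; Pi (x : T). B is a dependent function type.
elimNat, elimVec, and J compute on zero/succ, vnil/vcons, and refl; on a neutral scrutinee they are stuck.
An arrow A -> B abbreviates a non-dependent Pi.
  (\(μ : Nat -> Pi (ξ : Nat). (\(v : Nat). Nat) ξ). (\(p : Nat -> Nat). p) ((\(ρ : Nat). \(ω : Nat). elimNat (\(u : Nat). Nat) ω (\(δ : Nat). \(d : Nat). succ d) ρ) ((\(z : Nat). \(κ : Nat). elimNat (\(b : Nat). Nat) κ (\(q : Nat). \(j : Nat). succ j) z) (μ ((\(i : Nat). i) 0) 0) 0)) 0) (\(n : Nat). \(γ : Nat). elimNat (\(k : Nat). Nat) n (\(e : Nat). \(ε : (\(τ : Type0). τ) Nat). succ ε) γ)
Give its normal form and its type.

normal form:
  0
the term's type:
  Nat
observation: the leftmost-outermost redex is a beta-redex, and normalization takes 12 steps.


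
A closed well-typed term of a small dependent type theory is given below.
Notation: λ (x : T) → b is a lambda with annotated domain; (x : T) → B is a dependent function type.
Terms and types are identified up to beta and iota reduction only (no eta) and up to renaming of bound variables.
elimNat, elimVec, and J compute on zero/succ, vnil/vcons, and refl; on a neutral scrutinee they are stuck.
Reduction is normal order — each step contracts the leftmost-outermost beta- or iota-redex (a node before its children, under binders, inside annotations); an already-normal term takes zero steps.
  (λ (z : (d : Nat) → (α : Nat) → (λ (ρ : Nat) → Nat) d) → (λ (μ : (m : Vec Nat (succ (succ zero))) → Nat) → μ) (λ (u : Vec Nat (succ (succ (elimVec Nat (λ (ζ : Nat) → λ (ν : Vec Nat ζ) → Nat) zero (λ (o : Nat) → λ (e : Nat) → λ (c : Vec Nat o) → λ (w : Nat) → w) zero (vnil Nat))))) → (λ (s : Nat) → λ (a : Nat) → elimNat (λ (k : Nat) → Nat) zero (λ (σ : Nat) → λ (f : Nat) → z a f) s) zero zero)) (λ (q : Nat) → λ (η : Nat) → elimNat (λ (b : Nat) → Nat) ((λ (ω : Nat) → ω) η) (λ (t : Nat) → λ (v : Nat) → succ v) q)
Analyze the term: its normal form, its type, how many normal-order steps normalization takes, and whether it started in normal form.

reduced normal form:
  λ (z : Vec Nat (succ (succ zero))) → zero
type:
  (z : Vec Nat (succ (succ zero))) → Nat
reduction steps (normal order): 6
term was already normal: no
first redex: a beta-redex


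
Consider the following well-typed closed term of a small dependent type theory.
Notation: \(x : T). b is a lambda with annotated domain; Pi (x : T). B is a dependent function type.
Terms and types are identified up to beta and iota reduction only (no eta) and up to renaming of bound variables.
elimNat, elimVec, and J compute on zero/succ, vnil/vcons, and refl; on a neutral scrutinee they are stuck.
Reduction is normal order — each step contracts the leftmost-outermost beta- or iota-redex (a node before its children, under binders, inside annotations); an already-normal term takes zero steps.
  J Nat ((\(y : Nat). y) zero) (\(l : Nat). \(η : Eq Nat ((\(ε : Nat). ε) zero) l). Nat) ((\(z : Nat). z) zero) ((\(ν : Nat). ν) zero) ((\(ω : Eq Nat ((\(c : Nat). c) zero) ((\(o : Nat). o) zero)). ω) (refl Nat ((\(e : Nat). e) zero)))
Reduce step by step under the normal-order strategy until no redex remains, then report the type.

reduction (normal order):
  J Nat ((\(y : Nat). y) zero) (\(l : Nat). \(η : Eq Nat ((\(ε : Nat). ε) zero) l). Nat) ((\(z : Nat). z) zero) ((\(ν : Nat). ν) zero) ((\(ω : Eq Nat ((\(c : Nat). c) zero) ((\(o : Nat). o) zero)). ω) (refl Nat ((\(e : Nat). e) zero)))
  ~> J Nat zero (\(y : Nat). \(l : Eq Nat ((\(η : Nat). η) zero) y). Nat) ((\(ε : Nat). ε) zero) ((\(z : Nat). z) zero) ((\(ν : Eq Nat ((\(ω : Nat). ω) zero) ((\(c : Nat). c) zero)). ν) (refl Nat ((\(o : Nat). o) zero)))
  ~> J Nat zero (\(y : Nat). \(l : Eq Nat zero y). Nat) ((\(η : Nat). η) zero) ((\(ε : Nat). ε) zero) ((\(z : Eq Nat ((\(ν : Nat). ν) zero) ((\(ω : Nat). ω) zero)). z) (refl Nat ((\(c : Nat). c) zero)))
  ~> J Nat zero (\(y : Nat). \(l : Eq Nat zero y). Nat) zero ((\(η : Nat). η) zero) ((\(ε : Eq Nat ((\(z : Nat). z) zero) ((\(ν : Nat). ν) zero)). ε) (refl Nat ((\(ω : Nat). ω) zero)))
  ~> J Nat zero (\(y : Nat). \(l : Eq Nat zero y). Nat) zero zero ((\(η : Eq Nat ((\(ε : Nat). ε) zero) ((\(z : Nat). z) zero)). η) (refl Nat ((\(ν : Nat). ν) zero)))
  ~> J Nat zero (\(y : Nat). \(l : Eq Nat zero y). Nat) zero zero (refl Nat ((\(η : Nat). η) zero))
  ~> zero
type:
  Nat


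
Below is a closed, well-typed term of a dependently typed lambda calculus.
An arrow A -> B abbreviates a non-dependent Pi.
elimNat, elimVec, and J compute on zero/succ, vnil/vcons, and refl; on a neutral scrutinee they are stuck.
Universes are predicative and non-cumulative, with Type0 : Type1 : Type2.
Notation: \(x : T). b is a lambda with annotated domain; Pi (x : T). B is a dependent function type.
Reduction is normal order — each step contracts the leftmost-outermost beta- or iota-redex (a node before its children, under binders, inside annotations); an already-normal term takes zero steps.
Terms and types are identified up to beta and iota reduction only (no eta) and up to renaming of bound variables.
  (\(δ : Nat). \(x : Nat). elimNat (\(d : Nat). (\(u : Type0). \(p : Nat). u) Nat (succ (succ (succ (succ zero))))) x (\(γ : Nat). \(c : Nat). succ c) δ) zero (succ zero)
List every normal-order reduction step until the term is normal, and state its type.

normal-order reduction sequence:
  (\(δ : Nat). \(x : Nat). elimNat (\(d : Nat). (\(u : Type0). \(p : Nat). u) Nat (succ (succ (succ (succ zero))))) x (\(γ : Nat). \(c : Nat). succ c) δ) zero (succ zero)
  ~> (\(δ : Nat). elimNat (\(x : Nat). (\(d : Type0). \(u : Nat). d) Nat (succ (succ (succ (succ zero))))) δ (\(p : Nat). \(γ : Nat). succ γ) zero) (succ zero)
  ~> elimNat (\(δ : Nat). (\(x : Type0). \(d : Nat). x) Nat (succ (succ (succ (succ zero))))) (succ zero) (\(u : Nat). \(p : Nat). succ p) zero
  ~> succ zero
the term's type:
  Nat


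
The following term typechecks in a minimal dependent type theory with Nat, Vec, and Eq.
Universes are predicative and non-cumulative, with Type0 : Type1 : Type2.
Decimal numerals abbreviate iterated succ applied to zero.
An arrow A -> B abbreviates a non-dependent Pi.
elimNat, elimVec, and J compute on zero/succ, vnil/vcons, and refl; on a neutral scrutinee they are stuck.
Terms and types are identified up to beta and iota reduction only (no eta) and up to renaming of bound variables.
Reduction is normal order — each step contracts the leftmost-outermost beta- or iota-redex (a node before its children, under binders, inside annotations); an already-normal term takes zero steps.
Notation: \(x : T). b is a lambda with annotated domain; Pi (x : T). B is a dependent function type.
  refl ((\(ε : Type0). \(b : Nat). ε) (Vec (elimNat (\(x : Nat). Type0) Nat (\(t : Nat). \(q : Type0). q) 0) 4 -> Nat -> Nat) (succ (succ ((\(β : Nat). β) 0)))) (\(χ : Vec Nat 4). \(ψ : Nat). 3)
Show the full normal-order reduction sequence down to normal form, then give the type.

reduction (normal order):
  refl ((\(ε : Type0). \(b : Nat). ε) (Vec (elimNat (\(x : Nat). Type0) Nat (\(t : Nat). \(q : Type0). q) 0) 4 -> Nat -> Nat) (succ (succ ((\(β : Nat). β) 0)))) (\(χ : Vec Nat 4). \(ψ : Nat). 3)
  ~> refl ((\(ε : Nat). Vec (elimNat (\(b : Nat). Type0) Nat (\(x : Nat). \(t : Type0). t) 0) 4 -> Nat -> Nat) (succ (succ ((\(q : Nat). q) 0)))) (\(β : Vec Nat 4). \(χ : Nat). 3)
  ~> refl (Vec (elimNat (\(ε : Nat). Type0) Nat (\(b : Nat). \(x : Type0). x) 0) 4 -> Nat -> Nat) (\(t : Vec Nat 4). \(q : Nat). 3)
  ~> refl (Vec Nat 4 -> Nat -> Nat) (\(ε : Vec Nat 4). \(b : Nat). 3)
inferred type:
  Eq (Vec Nat 4 -> Nat -> Nat) (\(ε : Vec Nat 4). \(b : Nat). 3) (\(x : Vec Nat 4). \(t : Nat). 3)


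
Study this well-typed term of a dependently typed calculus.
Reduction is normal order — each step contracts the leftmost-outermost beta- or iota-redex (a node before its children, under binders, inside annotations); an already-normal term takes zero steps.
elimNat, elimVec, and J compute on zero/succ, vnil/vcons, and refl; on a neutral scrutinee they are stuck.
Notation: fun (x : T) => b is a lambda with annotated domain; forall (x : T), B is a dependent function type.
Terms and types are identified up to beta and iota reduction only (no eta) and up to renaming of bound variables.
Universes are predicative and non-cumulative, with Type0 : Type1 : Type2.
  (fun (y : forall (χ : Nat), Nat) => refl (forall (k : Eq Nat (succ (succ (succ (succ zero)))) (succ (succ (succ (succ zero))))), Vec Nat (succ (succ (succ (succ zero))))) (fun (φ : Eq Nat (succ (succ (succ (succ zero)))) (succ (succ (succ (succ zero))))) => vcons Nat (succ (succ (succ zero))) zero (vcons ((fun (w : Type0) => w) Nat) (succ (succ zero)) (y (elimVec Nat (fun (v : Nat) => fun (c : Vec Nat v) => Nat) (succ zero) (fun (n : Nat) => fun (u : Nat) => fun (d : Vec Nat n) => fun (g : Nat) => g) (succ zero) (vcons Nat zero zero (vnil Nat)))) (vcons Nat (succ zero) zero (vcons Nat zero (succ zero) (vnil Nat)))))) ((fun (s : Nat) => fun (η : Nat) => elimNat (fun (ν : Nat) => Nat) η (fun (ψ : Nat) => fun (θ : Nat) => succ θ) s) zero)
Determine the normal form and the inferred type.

reduced normal form:
  refl (forall (y : Eq Nat (succ (succ (succ (succ zero)))) (succ (succ (succ (succ zero))))), Vec Nat (succ (succ (succ (succ zero))))) (fun (χ : Eq Nat (succ (succ (succ (succ zero)))) (succ (succ (succ (succ zero))))) => vcons Nat (succ (succ (succ zero))) zero (vcons Nat (succ (succ zero)) (succ zero) (vcons Nat (succ zero) zero (vcons Nat zero (succ zero) (vnil Nat)))))
type:
  Eq (forall (y : Eq Nat (succ (succ (succ (succ zero)))) (succ (succ (succ (succ zero))))), Vec Nat (succ (succ (succ (succ zero))))) (fun (χ : Eq Nat (succ (succ (succ (succ zero)))) (succ (succ (succ (succ zero))))) => vcons Nat (succ (succ (succ zero))) zero (vcons Nat (succ (succ zero)) (succ zero) (vcons Nat (succ zero) zero (vcons Nat zero (succ zero) (vnil Nat))))) (fun (k : Eq Nat (succ (succ (succ (succ zero)))) (succ (succ (succ (succ zero))))) => vcons Nat (succ (succ (succ zero))) zero (vcons Nat (succ (succ zero)) (succ zero) (vcons Nat (succ zero) zero (vcons Nat zero (succ zero) (vnil Nat)))))
observation: 11 normal-order steps separate the term from its normal form.


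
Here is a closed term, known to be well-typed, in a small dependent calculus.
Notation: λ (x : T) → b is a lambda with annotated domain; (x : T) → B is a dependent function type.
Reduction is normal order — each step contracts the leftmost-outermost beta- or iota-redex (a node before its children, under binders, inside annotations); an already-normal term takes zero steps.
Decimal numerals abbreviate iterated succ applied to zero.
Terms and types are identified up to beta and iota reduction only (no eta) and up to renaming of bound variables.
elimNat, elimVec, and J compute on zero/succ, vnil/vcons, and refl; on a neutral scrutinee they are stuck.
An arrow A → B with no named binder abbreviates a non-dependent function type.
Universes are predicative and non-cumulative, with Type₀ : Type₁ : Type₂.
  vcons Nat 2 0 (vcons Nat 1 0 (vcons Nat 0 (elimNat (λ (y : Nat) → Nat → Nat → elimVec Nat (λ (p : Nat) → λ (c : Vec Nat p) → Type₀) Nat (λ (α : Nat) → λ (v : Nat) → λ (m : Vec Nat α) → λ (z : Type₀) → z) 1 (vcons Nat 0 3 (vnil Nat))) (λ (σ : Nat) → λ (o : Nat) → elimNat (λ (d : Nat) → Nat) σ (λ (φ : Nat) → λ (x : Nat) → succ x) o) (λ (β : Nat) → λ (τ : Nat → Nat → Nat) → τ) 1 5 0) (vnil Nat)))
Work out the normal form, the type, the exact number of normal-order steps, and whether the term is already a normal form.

reduced normal form:
  vcons Nat 2 0 (vcons Nat 1 0 (vcons Nat 0 5 (vnil Nat)))
inferred type:
  Vec Nat 3
steps to reach normal form (normal order): 7
term was already normal: no
first contracted redex: an elimNat iota-redex


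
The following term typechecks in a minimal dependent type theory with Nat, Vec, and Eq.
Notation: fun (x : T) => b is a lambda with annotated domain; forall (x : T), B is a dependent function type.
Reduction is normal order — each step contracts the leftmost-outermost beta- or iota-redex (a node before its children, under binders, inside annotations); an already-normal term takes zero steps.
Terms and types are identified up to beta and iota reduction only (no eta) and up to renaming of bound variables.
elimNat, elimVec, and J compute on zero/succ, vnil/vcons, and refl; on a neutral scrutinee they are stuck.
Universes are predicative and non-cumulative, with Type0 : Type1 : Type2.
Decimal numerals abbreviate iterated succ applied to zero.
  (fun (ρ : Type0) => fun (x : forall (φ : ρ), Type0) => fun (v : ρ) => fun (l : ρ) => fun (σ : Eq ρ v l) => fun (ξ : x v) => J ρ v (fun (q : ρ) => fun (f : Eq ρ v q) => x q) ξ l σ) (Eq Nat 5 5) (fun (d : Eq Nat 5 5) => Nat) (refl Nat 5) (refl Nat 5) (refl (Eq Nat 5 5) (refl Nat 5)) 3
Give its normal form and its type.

reduced normal form:
  3
inferred type:
  Nat
observation: 7 normal-order steps separate the term from its normal form.


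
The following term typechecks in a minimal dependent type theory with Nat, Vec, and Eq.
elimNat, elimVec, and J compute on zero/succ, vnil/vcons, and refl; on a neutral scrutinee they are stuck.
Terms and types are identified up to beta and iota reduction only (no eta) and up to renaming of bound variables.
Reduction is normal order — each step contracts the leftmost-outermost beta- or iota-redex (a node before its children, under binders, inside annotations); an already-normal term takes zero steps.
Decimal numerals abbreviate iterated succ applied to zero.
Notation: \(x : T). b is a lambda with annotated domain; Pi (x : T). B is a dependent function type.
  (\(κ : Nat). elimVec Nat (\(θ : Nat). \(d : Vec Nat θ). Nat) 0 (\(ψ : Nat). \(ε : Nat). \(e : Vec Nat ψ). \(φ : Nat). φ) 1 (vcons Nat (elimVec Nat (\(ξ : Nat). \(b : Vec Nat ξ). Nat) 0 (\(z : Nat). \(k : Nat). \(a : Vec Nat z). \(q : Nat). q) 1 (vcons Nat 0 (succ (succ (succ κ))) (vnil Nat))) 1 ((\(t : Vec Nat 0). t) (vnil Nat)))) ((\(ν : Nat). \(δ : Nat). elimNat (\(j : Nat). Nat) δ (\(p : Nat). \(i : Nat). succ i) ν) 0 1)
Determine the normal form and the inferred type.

resulting normal form:
  0
type:
  Nat
observation: the first redex contracted is a beta-redex; the normal form is reached in 14 normal-order steps.


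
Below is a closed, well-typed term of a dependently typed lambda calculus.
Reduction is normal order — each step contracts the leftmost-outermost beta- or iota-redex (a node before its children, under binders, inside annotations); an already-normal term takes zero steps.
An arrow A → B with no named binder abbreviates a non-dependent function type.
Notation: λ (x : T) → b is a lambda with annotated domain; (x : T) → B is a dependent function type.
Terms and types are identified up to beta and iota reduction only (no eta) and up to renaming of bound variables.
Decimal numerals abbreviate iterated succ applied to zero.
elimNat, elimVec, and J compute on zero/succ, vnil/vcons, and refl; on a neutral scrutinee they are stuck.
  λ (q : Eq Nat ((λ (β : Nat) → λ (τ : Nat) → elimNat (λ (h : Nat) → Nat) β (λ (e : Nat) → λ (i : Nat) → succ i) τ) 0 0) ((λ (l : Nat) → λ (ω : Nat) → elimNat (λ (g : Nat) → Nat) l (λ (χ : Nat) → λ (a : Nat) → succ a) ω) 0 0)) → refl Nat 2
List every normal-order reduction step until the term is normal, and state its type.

reduction (normal order):
  λ (q : Eq Nat ((λ (β : Nat) → λ (τ : Nat) → elimNat (λ (h : Nat) → Nat) β (λ (e : Nat) → λ (i : Nat) → succ i) τ) 0 0) ((λ (l : Nat) → λ (ω : Nat) → elimNat (λ (g : Nat) → Nat) l (λ (χ : Nat) → λ (a : Nat) → succ a) ω) 0 0)) → refl Nat 2
  ~> λ (q : Eq Nat ((λ (β : Nat) → elimNat (λ (τ : Nat) → Nat) 0 (λ (h : Nat) → λ (e : Nat) → succ e) β) 0) ((λ (i : Nat) → λ (l : Nat) → elimNat (λ (ω : Nat) → Nat) i (λ (g : Nat) → λ (χ : Nat) → succ χ) l) 0 0)) → refl Nat 2
  ~> λ (q : Eq Nat (elimNat (λ (β : Nat) → Nat) 0 (λ (τ : Nat) → λ (h : Nat) → succ h) 0) ((λ (e : Nat) → λ (i : Nat) → elimNat (λ (l : Nat) → Nat) e (λ (ω : Nat) → λ (g : Nat) → succ g) i) 0 0)) → refl Nat 2
  ~> λ (q : Eq Nat 0 ((λ (β : Nat) → λ (τ : Nat) → elimNat (λ (h : Nat) → Nat) β (λ (e : Nat) → λ (i : Nat) → succ i) τ) 0 0)) → refl Nat 2
  ~> λ (q : Eq Nat 0 ((λ (β : Nat) → elimNat (λ (τ : Nat) → Nat) 0 (λ (h : Nat) → λ (e : Nat) → succ e) β) 0)) → refl Nat 2
  ~> λ (q : Eq Nat 0 (elimNat (λ (β : Nat) → Nat) 0 (λ (τ : Nat) → λ (h : Nat) → succ h) 0)) → refl Nat 2
  ~> λ (q : Eq Nat 0 0) → refl Nat 2
type:
  Eq Nat 0 0 → Eq Nat 2 2


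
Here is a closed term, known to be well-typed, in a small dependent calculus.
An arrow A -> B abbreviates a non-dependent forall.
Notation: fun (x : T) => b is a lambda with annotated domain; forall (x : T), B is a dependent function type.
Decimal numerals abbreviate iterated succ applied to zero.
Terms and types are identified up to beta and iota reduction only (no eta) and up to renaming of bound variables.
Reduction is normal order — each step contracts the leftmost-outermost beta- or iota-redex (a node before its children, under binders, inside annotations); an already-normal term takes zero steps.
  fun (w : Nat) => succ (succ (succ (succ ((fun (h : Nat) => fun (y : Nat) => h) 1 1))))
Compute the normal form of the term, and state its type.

reduced normal form:
  fun (w : Nat) => 5
type:
  Nat -> Nat


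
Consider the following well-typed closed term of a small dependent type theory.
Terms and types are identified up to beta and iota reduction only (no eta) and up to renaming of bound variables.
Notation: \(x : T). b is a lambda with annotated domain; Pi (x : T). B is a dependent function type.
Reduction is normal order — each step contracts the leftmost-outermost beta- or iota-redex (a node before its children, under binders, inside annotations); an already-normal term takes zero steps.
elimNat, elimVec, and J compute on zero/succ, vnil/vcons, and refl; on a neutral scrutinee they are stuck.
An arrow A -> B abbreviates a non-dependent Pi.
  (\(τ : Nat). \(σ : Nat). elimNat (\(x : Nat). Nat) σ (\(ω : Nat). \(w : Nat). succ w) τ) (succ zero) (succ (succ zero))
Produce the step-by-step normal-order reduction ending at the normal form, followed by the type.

normal-order reduction sequence:
  (\(τ : Nat). \(σ : Nat). elimNat (\(x : Nat). Nat) σ (\(ω : Nat). \(w : Nat). succ w) τ) (succ zero) (succ (succ zero))
  ~> (\(τ : Nat). elimNat (\(σ : Nat). Nat) τ (\(x : Nat). \(ω : Nat). succ ω) (succ zero)) (succ (succ zero))
  ~> elimNat (\(τ : Nat). Nat) (succ (succ zero)) (\(σ : Nat). \(x : Nat). succ x) (succ zero)
  ~> (\(τ : Nat). \(σ : Nat). succ σ) zero (elimNat (\(x : Nat). Nat) (succ (succ zero)) (\(ω : Nat). \(w : Nat). succ w) zero)
  ~> (\(τ : Nat). succ τ) (elimNat (\(σ : Nat). Nat) (succ (succ zero)) (\(x : Nat). \(ω : Nat). succ ω) zero)
  ~> succ (elimNat (\(τ : Nat). Nat) (succ (succ zero)) (\(σ : Nat). \(x : Nat). succ x) zero)
  ~> succ (succ (succ zero))
the term's type:
  Nat


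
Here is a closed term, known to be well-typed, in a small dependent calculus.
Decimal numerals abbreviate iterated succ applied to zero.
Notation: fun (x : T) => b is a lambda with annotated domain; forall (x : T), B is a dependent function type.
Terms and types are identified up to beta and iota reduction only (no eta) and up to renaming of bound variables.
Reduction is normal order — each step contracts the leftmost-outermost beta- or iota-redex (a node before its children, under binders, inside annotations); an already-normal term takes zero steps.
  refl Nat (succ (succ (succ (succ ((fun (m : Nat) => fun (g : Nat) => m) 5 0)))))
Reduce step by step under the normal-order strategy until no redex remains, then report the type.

normal-order reduction:
  refl Nat (succ (succ (succ (succ ((fun (m : Nat) => fun (g : Nat) => m) 5 0)))))
  ~> refl Nat (succ (succ (succ (succ ((fun (m : Nat) => 5) 0)))))
  ~> refl Nat 9
type:
  Eq Nat 9 9


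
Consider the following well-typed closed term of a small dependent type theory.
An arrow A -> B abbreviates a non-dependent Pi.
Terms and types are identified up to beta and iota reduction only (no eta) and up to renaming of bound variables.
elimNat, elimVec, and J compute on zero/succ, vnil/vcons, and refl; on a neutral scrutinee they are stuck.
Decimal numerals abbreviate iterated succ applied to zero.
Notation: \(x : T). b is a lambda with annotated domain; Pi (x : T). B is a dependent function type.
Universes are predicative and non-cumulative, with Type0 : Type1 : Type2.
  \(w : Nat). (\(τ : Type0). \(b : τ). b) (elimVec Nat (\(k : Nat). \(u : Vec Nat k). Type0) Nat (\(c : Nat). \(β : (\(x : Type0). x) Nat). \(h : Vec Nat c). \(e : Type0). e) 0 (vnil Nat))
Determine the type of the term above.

the term's type:
  Nat -> Nat -> Nat


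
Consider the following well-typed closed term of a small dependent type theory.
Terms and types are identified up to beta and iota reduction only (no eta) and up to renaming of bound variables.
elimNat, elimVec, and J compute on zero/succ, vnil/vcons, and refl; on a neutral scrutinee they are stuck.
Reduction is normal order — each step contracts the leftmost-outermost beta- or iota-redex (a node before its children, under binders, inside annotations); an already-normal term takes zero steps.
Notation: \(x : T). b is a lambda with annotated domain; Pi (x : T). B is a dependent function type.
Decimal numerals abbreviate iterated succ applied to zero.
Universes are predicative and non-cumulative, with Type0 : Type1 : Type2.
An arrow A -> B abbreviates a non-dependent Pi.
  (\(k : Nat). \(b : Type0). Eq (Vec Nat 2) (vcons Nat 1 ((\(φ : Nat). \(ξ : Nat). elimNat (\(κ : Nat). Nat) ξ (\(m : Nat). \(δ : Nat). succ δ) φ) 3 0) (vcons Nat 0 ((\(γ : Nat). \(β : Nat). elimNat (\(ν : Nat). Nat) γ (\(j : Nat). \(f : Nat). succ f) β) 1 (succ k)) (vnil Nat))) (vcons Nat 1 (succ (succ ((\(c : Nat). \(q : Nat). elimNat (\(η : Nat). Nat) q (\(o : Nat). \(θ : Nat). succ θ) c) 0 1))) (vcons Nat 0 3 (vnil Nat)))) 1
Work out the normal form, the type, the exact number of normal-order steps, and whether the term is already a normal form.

resulting normal form:
  \(k : Type0). Eq (Vec Nat 2) (vcons Nat 1 3 (vcons Nat 0 3 (vnil Nat))) (vcons Nat 1 3 (vcons Nat 0 3 (vnil Nat)))
type:
  Type0 -> Type0
reduction steps (normal order): 25
started in normal form: no
first contracted redex: a beta-redex


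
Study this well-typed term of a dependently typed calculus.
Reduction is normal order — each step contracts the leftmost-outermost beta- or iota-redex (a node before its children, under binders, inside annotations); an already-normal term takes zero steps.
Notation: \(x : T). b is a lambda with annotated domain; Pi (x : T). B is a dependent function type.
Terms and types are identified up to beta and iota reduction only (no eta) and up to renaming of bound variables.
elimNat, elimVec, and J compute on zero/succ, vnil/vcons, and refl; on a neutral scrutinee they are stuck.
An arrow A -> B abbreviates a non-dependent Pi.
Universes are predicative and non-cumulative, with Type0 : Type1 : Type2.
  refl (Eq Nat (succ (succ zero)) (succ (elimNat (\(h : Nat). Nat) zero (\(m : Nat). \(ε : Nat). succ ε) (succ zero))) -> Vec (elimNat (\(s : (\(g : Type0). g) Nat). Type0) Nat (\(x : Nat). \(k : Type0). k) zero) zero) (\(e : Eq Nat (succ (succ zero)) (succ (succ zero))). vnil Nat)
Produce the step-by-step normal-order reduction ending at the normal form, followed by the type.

normal-order reduction sequence:
  refl (Eq Nat (succ (succ zero)) (succ (elimNat (\(h : Nat). Nat) zero (\(m : Nat). \(ε : Nat). succ ε) (succ zero))) -> Vec (elimNat (\(s : (\(g : Type0). g) Nat). Type0) Nat (\(x : Nat). \(k : Type0). k) zero) zero) (\(e : Eq Nat (succ (succ zero)) (succ (succ zero))). vnil Nat)
  ~> refl (Eq Nat (succ (succ zero)) (succ ((\(h : Nat). \(m : Nat). succ m) zero (elimNat (\(ε : Nat). Nat) zero (\(s : Nat). \(g : Nat). succ g) zero))) -> Vec (elimNat (\(x : (\(k : Type0). k) Nat). Type0) Nat (\(e : Nat). \(α : Type0). α) zero) zero) (\(χ : Eq Nat (succ (succ zero)) (succ (succ zero))). vnil Nat)
  ~> refl (Eq Nat (succ (succ zero)) (succ ((\(h : Nat). succ h) (elimNat (\(m : Nat). Nat) zero (\(ε : Nat). \(s : Nat). succ s) zero))) -> Vec (elimNat (\(g : (\(x : Type0). x) Nat). Type0) Nat (\(k : Nat). \(e : Type0). e) zero) zero) (\(α : Eq Nat (succ (succ zero)) (succ (succ zero))). vnil Nat)
  ~> refl (Eq Nat (succ (succ zero)) (succ (succ (elimNat (\(h : Nat). Nat) zero (\(m : Nat). \(ε : Nat). succ ε) zero))) -> Vec (elimNat (\(s : (\(g : Type0). g) Nat). Type0) Nat (\(x : Nat). \(k : Type0). k) zero) zero) (\(e : Eq Nat (succ (succ zero)) (succ (succ zero))). vnil Nat)
  ~> refl (Eq Nat (succ (succ zero)) (succ (succ zero)) -> Vec (elimNat (\(h : (\(m : Type0). m) Nat). Type0) Nat (\(ε : Nat). \(s : Type0). s) zero) zero) (\(g : Eq Nat (succ (succ zero)) (succ (succ zero))). vnil Nat)
  ~> refl (Eq Nat (succ (succ zero)) (succ (succ zero)) -> Vec Nat zero) (\(h : Eq Nat (succ (succ zero)) (succ (succ zero))). vnil Nat)
inferred type:
  Eq (Eq Nat (succ (succ zero)) (succ (succ zero)) -> Vec Nat zero) (\(h : Eq Nat (succ (succ zero)) (succ (succ zero))). vnil Nat) (\(m : Eq Nat (succ (succ zero)) (succ (succ zero))). vnil Nat)


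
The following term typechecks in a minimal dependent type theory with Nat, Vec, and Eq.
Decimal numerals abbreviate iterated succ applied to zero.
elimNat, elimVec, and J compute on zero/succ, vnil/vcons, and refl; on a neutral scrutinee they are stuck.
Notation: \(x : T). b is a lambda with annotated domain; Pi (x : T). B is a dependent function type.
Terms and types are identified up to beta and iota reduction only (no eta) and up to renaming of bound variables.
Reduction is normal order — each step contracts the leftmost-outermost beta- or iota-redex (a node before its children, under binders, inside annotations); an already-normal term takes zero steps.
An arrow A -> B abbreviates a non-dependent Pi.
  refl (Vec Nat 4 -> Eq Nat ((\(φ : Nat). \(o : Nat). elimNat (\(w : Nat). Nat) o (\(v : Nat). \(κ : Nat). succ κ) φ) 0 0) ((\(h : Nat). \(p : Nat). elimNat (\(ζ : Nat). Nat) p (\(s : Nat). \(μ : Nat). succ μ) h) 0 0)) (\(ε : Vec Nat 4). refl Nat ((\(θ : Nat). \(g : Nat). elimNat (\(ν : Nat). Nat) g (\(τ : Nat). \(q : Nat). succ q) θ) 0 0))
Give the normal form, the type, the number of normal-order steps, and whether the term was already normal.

reduced normal form:
  refl (Vec Nat 4 -> Eq Nat 0 0) (\(φ : Vec Nat 4). refl Nat 0)
inferred type:
  Eq (Vec Nat 4 -> Eq Nat 0 0) (\(φ : Vec Nat 4). refl Nat 0) (\(o : Vec Nat 4). refl Nat 0)
normal-order step count: 9
term was already normal: no
first redex: a beta-redex


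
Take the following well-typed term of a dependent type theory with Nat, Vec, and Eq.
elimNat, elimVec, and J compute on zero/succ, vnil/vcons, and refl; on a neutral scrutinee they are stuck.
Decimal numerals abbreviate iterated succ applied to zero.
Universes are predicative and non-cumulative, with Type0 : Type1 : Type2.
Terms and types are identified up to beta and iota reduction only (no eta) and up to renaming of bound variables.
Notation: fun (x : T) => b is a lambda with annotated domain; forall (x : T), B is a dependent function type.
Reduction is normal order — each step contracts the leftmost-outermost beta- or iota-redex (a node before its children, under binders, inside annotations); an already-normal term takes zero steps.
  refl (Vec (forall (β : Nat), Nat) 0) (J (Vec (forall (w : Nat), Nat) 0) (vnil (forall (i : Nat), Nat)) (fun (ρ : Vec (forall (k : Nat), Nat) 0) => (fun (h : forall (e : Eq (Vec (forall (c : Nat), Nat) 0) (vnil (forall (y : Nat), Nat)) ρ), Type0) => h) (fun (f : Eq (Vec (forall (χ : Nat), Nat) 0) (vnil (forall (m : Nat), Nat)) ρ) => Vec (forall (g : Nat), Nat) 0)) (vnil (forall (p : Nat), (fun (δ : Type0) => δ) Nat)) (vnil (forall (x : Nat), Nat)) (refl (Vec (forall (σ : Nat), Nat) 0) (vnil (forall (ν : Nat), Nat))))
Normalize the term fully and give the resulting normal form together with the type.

normal form:
  refl (Vec (forall (β : Nat), Nat) 0) (vnil (forall (w : Nat), Nat))
the term's type:
  Eq (Vec (forall (β : Nat), Nat) 0) (vnil (forall (w : Nat), Nat)) (vnil (forall (i : Nat), Nat))


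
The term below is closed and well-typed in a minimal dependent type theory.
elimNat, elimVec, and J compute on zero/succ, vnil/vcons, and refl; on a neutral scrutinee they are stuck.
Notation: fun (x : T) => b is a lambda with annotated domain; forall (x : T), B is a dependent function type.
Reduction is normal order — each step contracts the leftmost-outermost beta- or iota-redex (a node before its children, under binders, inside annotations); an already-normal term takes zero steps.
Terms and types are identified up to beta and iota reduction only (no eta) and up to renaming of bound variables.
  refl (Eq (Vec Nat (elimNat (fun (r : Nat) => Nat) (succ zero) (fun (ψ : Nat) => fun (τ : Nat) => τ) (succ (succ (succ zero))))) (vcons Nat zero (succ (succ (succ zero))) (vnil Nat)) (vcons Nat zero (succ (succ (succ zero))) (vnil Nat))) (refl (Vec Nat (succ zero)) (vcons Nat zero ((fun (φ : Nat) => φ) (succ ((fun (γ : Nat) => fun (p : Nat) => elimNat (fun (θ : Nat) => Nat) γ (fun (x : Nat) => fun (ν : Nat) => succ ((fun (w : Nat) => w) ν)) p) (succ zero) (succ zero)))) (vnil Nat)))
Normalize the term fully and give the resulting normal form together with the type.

resulting normal form:
  refl (Eq (Vec Nat (succ zero)) (vcons Nat zero (succ (succ (succ zero))) (vnil Nat)) (vcons Nat zero (succ (succ (succ zero))) (vnil Nat))) (refl (Vec Nat (succ zero)) (vcons Nat zero (succ (succ (succ zero))) (vnil Nat)))
inferred type:
  Eq (Eq (Vec Nat (succ zero)) (vcons Nat zero (succ (succ (succ zero))) (vnil Nat)) (vcons Nat zero (succ (succ (succ zero))) (vnil Nat))) (refl (Vec Nat (succ zero)) (vcons Nat zero (succ (succ (succ zero))) (vnil Nat))) (refl (Vec Nat (succ zero)) (vcons Nat zero (succ (succ (succ zero))) (vnil Nat)))
observation: 18 normal-order steps separate the term from its normal form.


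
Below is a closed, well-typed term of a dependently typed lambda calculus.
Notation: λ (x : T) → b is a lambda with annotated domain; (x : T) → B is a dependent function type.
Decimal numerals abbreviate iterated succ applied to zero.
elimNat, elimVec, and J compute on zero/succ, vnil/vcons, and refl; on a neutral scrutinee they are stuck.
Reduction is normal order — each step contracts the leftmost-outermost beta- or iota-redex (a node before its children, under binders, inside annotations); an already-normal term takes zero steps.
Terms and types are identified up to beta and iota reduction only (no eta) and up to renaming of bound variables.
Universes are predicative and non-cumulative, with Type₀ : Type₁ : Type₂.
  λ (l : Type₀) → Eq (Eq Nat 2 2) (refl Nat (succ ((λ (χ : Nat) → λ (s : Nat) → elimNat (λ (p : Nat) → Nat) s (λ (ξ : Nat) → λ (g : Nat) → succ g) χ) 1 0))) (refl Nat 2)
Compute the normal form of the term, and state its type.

reduced normal form:
  λ (l : Type₀) → Eq (Eq Nat 2 2) (refl Nat 2) (refl Nat 2)
inferred type:
  (l : Type₀) → Type₀
observation: the first redex contracted is a beta-redex; the normal form is reached in 6 normal-order steps.


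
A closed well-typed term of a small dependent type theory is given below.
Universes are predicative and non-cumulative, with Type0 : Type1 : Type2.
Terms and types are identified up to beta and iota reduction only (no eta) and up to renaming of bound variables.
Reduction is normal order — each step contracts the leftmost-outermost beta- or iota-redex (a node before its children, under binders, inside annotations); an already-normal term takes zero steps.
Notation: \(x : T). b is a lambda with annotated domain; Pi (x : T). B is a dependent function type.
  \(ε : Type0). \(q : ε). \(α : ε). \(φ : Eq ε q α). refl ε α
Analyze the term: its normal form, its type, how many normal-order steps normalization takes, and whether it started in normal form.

resulting normal form:
  \(ε : Type0). \(q : ε). \(α : ε). \(φ : Eq ε q α). refl ε α
inferred type:
  Pi (ε : Type0). Pi (q : ε). Pi (α : ε). Pi (φ : Eq ε q α). Eq ε α α
reduction steps (normal order): 0
term was already normal: yes


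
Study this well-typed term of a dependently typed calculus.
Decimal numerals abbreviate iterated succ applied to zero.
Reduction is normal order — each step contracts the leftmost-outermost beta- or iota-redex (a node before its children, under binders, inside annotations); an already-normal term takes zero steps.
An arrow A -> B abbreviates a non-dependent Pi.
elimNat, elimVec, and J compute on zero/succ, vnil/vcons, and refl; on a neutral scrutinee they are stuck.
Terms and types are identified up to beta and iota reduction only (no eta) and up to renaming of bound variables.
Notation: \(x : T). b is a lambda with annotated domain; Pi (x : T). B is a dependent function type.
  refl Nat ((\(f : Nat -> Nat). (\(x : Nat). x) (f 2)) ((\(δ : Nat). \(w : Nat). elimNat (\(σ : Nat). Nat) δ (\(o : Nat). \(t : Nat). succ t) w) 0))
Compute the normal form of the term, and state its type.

normal form:
  refl Nat 2
type:
  Eq Nat 2 2


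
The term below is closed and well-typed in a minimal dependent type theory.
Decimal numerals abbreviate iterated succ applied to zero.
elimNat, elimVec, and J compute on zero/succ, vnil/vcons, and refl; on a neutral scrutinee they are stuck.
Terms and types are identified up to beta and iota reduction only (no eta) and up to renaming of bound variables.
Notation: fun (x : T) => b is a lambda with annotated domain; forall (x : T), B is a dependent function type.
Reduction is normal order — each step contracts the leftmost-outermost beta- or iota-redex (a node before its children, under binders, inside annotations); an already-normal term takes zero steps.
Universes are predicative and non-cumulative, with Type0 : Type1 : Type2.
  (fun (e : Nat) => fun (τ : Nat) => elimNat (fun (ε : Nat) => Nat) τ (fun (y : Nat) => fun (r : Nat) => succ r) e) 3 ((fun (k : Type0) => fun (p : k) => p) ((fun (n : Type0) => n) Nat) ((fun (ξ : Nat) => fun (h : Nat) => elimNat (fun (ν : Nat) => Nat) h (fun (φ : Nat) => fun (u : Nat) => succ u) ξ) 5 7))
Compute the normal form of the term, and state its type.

resulting normal form:
  15
inferred type:
  Nat
observation: contracting a beta-redex first, the term normalizes in 32 steps.


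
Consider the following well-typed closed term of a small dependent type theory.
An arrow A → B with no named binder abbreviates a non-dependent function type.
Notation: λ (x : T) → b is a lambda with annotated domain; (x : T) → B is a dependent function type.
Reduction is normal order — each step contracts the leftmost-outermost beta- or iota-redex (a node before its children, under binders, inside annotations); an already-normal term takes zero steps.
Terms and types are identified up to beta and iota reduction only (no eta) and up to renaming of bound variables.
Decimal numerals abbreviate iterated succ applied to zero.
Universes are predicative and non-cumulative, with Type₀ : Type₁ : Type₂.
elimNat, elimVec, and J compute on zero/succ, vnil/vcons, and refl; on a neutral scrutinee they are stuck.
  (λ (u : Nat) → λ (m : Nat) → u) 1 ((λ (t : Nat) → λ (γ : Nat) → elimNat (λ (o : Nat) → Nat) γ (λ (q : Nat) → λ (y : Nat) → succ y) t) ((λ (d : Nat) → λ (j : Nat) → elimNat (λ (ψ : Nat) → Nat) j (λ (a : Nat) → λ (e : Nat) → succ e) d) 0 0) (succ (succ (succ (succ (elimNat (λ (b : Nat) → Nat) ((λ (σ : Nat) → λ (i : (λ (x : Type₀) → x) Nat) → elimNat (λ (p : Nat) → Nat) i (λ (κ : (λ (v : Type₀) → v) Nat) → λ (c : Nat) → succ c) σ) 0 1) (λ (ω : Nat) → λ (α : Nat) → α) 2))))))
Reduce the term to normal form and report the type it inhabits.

resulting normal form:
  1
inferred type:
  Nat


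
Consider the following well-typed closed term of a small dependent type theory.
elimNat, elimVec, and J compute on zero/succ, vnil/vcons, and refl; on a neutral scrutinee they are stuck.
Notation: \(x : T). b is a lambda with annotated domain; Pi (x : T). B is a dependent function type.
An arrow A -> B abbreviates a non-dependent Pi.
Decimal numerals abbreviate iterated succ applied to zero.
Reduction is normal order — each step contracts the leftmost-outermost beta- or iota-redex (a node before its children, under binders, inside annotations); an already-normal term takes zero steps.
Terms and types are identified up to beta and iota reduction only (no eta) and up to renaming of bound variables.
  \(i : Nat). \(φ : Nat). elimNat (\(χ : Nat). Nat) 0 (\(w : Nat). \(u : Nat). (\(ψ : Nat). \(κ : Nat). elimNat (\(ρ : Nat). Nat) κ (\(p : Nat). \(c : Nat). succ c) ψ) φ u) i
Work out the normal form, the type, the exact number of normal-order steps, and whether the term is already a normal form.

normal form:
  \(i : Nat). \(φ : Nat). elimNat (\(χ : Nat). Nat) 0 (\(w : Nat). \(u : Nat). elimNat (\(ψ : Nat). Nat) u (\(κ : Nat). \(ρ : Nat). succ ρ) φ) i
type:
  Nat -> Nat -> Nat
steps to reach normal form (normal order): 2
started in normal form: no
first contracted redex: a beta-redex
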